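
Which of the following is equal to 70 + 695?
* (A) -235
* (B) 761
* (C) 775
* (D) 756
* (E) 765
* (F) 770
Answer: E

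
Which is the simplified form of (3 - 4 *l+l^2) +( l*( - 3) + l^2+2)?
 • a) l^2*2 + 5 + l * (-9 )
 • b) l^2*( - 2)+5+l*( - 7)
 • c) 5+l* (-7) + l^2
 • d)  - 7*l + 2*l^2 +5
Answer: d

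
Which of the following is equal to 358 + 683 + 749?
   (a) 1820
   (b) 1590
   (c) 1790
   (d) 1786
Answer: c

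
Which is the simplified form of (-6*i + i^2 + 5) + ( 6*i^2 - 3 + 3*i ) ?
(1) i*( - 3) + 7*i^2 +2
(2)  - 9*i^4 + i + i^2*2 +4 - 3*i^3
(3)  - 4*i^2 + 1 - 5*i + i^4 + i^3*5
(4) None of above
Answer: 1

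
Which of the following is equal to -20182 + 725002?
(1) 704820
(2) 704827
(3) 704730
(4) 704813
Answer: 1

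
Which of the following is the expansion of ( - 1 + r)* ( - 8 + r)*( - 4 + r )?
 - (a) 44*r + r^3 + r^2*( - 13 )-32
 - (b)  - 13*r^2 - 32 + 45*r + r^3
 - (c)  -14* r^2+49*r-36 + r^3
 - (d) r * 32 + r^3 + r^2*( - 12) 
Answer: a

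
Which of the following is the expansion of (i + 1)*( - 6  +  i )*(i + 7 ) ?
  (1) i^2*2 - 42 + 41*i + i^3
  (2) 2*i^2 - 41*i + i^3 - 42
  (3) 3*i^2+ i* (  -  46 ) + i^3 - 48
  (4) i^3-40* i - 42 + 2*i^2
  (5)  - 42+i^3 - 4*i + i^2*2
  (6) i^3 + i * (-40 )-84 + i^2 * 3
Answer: 2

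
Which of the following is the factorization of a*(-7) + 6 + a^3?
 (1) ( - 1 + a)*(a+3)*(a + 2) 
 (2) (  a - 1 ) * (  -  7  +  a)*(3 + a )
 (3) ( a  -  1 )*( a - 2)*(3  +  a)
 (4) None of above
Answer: 3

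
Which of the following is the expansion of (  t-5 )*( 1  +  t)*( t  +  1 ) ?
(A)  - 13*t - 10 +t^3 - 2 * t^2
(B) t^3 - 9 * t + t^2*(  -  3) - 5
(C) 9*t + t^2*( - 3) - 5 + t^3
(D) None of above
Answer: B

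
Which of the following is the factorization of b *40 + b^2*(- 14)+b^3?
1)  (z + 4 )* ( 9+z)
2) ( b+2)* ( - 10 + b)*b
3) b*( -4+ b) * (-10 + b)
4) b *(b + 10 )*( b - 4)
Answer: 3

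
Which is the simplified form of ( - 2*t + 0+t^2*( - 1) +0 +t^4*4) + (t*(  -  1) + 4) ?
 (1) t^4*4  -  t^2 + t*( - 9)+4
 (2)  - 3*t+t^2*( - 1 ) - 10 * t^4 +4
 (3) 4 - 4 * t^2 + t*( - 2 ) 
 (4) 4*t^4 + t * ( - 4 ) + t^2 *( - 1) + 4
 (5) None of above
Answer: 5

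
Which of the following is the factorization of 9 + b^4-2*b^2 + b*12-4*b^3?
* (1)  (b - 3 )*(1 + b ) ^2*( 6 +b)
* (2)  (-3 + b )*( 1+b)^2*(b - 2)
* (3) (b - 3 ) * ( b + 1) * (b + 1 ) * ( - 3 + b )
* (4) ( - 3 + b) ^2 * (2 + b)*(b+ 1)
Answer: 3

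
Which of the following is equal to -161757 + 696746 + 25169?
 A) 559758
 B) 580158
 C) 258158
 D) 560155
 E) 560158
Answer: E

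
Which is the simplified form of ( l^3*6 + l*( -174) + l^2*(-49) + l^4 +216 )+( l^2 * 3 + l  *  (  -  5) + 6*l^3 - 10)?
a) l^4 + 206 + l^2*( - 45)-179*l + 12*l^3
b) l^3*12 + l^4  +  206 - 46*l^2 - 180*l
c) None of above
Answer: c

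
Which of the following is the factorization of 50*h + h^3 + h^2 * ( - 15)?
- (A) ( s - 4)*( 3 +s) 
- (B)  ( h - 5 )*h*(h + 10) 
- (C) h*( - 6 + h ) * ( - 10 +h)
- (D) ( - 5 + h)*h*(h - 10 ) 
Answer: D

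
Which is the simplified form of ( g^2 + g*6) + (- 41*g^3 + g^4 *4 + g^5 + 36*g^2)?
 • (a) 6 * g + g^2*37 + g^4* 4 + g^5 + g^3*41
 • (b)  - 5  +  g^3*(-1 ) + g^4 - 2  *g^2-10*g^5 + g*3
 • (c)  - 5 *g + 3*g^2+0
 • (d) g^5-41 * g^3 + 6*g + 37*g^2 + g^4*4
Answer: d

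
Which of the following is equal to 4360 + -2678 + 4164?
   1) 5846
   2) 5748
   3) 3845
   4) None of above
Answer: 1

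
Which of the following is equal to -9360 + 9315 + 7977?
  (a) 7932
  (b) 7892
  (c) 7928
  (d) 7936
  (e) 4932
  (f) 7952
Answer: a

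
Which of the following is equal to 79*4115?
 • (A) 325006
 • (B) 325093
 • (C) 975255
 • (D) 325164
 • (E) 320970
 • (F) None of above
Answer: F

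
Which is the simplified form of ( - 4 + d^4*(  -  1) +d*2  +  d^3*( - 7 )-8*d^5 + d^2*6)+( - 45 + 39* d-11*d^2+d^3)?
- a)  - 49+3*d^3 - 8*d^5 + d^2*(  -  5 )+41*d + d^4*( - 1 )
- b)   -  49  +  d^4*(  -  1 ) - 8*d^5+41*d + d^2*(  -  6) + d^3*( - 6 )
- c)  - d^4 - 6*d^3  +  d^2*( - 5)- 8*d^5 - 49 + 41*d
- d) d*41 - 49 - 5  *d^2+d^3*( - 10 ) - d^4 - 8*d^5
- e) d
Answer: c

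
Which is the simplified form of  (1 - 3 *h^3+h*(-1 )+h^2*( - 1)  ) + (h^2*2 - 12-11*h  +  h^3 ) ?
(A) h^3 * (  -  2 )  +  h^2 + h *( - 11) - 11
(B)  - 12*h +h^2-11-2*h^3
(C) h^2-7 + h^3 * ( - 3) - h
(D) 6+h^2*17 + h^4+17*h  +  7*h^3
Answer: B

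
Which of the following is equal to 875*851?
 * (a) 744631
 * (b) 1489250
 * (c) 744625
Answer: c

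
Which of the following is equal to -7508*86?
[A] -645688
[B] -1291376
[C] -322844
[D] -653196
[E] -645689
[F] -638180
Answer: A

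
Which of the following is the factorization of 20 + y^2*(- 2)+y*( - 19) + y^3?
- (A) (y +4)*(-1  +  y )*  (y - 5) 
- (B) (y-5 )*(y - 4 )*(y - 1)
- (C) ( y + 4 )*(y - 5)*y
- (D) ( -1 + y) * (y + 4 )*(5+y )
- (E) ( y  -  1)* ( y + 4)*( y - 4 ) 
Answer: A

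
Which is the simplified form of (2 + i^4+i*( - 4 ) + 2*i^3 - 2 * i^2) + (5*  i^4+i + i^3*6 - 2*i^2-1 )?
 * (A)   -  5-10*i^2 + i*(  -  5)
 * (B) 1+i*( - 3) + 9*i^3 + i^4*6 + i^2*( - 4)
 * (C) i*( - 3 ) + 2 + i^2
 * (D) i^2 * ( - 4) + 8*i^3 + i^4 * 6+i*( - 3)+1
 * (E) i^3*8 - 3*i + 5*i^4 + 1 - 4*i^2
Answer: D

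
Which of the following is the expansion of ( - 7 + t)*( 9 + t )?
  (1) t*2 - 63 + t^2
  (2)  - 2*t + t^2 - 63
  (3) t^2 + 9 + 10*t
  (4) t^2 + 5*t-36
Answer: 1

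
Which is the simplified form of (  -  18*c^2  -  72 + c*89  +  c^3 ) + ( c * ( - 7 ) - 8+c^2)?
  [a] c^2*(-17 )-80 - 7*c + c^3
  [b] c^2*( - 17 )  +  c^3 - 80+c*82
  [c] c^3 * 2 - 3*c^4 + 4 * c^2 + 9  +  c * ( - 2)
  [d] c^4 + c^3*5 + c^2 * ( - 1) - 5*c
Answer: b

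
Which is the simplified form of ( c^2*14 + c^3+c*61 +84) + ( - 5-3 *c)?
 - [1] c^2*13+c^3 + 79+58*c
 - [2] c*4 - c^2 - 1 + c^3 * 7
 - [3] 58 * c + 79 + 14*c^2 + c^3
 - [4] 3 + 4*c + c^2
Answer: 3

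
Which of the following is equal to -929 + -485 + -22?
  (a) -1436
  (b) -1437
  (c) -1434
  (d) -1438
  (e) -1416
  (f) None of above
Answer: a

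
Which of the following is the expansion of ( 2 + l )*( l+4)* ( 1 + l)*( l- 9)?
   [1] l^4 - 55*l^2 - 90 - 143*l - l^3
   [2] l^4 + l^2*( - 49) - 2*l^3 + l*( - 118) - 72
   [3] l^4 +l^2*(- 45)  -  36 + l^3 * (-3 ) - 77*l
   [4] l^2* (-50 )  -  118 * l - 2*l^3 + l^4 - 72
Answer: 2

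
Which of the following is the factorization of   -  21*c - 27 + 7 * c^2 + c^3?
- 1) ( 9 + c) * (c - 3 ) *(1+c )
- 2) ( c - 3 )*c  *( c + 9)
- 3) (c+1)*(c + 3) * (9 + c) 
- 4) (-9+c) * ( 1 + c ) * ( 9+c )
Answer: 1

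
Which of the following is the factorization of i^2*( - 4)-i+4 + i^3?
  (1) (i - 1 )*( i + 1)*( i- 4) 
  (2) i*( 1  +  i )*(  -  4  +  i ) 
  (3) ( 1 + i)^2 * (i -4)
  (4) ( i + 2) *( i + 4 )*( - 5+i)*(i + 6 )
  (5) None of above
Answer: 1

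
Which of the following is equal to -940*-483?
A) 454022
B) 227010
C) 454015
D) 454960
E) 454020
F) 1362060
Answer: E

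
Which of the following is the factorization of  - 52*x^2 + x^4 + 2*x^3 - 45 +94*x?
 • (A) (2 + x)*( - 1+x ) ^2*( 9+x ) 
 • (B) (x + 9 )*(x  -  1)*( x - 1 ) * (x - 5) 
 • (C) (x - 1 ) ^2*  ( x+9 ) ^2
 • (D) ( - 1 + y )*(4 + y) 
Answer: B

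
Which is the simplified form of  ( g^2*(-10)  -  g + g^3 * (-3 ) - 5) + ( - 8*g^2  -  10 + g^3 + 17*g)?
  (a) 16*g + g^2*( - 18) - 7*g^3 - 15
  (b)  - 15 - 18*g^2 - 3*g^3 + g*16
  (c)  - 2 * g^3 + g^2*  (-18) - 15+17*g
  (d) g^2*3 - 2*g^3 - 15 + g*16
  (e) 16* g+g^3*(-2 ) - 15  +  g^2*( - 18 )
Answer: e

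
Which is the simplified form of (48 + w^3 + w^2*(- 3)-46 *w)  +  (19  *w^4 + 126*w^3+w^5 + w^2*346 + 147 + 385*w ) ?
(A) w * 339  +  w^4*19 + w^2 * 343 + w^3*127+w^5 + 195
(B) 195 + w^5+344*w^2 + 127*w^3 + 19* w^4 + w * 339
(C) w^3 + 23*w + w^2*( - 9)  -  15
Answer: A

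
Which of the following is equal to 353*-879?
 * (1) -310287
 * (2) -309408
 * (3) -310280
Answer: 1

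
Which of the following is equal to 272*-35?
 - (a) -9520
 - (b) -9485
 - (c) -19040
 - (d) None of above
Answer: a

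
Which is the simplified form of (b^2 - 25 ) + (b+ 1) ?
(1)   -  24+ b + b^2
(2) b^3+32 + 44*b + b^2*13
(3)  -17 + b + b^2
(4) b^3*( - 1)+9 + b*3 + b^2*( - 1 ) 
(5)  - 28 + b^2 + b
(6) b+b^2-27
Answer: 1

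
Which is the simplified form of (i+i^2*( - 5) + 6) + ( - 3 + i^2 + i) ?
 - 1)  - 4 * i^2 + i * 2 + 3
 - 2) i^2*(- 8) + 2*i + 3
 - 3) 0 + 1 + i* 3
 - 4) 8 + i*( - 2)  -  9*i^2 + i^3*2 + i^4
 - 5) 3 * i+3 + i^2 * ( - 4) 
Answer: 1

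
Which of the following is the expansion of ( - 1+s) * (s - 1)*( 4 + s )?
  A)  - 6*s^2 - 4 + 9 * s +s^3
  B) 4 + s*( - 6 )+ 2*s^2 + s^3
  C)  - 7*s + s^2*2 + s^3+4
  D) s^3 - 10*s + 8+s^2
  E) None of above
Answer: C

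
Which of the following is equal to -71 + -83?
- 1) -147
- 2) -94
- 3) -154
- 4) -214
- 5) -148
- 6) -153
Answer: 3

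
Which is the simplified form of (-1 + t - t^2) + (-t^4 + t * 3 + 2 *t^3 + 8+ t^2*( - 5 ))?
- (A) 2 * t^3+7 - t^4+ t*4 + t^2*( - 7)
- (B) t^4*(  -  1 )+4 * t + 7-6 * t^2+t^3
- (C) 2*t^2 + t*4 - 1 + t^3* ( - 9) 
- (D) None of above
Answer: D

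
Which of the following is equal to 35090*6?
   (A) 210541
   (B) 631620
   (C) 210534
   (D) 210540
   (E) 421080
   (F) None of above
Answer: D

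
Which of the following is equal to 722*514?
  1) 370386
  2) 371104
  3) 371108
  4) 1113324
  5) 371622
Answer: 3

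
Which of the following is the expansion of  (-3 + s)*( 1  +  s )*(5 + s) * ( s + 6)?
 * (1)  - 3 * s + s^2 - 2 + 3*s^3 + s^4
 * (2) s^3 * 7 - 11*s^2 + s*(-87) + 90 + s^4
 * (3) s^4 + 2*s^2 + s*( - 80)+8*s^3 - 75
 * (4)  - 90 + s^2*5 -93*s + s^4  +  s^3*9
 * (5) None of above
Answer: 4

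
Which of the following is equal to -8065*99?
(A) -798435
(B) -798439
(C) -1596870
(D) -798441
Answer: A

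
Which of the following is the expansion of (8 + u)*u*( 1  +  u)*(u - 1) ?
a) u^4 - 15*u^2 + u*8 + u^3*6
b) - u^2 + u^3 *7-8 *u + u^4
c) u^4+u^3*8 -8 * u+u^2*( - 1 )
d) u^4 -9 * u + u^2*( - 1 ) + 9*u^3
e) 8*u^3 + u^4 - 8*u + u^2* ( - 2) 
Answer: c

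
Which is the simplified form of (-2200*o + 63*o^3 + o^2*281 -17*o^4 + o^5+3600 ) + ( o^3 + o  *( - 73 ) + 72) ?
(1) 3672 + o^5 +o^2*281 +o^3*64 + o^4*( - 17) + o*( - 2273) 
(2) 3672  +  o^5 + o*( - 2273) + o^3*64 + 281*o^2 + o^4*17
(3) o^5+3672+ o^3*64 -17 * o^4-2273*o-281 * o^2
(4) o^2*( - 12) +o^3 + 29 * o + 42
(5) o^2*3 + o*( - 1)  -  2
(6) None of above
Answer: 1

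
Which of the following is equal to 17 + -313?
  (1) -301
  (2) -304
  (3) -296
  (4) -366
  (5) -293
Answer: 3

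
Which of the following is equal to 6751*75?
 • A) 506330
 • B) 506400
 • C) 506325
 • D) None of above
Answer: C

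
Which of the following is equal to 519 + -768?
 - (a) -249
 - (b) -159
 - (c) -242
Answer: a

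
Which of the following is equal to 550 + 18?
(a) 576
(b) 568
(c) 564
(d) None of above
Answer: b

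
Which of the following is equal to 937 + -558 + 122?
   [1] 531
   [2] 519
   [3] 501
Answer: 3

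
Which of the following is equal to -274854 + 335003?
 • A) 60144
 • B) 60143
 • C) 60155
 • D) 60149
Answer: D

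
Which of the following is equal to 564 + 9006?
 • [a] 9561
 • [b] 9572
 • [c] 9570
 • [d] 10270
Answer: c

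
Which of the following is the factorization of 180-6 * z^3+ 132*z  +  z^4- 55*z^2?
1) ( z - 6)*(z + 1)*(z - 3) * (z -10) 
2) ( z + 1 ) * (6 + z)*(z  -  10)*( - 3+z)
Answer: 2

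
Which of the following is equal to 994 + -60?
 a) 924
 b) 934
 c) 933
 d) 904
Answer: b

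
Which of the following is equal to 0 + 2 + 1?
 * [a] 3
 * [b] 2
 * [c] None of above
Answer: a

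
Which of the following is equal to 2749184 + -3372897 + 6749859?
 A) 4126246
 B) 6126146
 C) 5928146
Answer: B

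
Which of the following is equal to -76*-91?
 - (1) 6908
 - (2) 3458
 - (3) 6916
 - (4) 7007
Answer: 3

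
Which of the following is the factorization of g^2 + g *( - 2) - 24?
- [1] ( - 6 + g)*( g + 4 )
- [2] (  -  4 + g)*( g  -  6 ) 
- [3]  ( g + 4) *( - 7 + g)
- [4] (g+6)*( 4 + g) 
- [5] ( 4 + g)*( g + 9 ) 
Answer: 1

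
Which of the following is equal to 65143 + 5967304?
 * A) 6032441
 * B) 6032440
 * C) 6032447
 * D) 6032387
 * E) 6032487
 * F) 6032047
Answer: C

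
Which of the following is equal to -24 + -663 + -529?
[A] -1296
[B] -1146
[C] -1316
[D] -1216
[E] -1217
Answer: D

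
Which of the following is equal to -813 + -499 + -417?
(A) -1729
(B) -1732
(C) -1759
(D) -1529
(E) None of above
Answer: A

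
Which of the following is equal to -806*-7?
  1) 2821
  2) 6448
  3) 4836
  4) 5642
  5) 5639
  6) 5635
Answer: 4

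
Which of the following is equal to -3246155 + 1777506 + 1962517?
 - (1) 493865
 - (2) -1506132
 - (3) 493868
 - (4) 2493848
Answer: 3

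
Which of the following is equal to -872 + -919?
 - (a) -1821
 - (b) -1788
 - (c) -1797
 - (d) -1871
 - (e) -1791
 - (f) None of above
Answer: e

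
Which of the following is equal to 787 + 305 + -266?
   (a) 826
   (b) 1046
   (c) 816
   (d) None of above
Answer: a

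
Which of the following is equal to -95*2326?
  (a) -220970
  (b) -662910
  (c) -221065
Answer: a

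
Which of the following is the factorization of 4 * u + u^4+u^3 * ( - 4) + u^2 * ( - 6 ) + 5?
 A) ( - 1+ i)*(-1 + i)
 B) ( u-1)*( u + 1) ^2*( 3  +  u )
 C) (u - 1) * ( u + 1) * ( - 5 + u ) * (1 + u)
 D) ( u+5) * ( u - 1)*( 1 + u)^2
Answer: C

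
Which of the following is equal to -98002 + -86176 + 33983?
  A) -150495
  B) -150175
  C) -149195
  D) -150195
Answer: D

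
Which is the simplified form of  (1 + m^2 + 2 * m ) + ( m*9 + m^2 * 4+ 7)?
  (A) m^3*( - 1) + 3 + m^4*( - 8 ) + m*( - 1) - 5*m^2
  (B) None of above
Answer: B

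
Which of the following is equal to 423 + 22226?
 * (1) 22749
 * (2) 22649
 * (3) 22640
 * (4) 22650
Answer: 2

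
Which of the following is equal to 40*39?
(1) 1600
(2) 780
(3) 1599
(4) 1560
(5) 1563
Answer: 4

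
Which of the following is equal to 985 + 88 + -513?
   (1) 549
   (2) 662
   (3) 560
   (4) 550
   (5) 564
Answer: 3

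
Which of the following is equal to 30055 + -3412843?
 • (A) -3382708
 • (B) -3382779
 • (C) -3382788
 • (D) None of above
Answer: C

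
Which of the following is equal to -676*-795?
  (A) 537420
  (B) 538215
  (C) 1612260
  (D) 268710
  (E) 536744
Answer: A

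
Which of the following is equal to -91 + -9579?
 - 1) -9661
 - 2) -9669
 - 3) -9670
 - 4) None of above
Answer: 3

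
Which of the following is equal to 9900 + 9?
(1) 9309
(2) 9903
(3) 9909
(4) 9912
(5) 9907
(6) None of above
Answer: 3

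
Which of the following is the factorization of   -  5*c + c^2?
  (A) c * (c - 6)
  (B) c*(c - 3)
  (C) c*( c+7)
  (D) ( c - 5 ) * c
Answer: D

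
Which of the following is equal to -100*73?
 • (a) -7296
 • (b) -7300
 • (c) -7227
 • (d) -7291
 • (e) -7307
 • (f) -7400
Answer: b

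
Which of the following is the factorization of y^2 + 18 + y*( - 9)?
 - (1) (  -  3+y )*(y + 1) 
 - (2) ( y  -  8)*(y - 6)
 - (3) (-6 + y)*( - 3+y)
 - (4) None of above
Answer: 3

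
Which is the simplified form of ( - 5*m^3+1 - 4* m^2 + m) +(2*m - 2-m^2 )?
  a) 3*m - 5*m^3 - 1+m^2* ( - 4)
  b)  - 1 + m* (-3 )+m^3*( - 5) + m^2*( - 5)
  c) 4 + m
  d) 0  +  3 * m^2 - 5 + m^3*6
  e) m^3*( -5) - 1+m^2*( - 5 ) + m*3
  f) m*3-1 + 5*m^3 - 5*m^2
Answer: e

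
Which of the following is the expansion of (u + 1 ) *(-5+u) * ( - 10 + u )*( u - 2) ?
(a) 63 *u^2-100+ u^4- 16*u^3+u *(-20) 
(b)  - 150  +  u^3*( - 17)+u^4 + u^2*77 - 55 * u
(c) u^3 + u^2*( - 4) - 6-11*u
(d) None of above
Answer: a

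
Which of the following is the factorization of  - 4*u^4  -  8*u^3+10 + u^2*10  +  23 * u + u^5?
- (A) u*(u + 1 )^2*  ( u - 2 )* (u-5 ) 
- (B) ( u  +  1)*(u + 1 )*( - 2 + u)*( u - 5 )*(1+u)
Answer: B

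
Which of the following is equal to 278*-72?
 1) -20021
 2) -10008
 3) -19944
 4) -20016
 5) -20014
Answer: 4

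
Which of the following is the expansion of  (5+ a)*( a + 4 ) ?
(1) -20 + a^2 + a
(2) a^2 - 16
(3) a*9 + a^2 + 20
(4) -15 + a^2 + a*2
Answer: 3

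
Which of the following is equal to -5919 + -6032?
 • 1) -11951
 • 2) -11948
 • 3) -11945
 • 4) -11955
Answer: 1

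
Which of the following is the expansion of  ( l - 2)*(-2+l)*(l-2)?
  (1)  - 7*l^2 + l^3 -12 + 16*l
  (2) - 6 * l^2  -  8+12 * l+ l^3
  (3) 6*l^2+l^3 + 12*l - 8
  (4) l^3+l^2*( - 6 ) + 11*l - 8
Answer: 2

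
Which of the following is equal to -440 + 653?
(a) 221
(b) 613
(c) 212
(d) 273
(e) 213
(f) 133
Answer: e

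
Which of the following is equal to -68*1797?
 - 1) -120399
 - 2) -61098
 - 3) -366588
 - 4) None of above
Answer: 4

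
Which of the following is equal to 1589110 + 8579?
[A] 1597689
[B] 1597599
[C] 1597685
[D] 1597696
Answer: A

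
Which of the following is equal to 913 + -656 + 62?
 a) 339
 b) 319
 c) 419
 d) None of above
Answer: b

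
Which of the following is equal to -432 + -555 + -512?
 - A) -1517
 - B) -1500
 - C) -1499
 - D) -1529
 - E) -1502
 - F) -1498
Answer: C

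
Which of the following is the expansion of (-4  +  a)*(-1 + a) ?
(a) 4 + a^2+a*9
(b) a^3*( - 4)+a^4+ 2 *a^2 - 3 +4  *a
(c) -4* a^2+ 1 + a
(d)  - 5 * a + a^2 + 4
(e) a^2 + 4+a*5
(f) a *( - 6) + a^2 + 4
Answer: d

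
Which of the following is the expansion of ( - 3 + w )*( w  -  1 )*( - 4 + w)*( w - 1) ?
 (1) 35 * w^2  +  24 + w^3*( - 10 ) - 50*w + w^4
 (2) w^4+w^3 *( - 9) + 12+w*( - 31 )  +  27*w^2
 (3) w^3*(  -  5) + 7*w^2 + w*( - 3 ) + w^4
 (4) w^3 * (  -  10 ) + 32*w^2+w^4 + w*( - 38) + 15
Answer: 2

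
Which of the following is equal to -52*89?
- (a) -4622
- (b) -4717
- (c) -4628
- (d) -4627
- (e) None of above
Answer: c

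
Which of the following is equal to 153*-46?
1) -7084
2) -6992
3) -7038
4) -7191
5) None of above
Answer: 3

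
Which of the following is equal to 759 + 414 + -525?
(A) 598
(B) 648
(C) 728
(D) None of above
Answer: B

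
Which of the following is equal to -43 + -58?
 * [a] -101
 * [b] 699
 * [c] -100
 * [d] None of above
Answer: a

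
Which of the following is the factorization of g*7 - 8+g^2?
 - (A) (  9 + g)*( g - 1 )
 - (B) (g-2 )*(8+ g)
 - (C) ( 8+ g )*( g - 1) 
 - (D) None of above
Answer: C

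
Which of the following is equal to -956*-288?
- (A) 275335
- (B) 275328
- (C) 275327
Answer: B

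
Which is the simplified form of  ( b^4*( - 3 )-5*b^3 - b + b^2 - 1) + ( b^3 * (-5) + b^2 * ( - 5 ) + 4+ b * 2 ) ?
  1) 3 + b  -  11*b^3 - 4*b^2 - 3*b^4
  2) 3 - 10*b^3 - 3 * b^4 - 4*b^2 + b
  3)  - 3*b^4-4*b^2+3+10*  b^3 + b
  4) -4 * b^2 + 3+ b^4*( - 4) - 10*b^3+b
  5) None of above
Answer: 2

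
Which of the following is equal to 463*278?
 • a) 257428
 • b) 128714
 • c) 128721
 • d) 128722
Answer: b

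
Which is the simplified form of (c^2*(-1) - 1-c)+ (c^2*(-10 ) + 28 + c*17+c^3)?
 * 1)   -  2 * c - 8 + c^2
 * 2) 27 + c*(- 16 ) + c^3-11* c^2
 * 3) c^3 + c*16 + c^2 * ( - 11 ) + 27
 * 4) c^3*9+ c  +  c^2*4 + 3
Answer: 3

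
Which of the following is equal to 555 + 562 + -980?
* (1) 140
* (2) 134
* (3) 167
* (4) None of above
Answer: 4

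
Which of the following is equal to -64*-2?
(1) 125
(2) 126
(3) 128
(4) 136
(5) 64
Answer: 3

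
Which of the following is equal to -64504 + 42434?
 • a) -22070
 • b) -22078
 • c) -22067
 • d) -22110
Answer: a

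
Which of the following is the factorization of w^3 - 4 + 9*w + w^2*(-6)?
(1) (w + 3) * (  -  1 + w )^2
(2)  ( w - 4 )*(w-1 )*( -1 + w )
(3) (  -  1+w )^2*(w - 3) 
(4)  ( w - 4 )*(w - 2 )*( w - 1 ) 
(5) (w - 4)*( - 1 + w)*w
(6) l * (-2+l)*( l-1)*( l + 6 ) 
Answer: 2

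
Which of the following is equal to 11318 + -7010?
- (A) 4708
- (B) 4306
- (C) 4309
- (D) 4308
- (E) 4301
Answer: D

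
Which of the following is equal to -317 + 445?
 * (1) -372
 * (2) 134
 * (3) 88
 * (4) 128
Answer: 4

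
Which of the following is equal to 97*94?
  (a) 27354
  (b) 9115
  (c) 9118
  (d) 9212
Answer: c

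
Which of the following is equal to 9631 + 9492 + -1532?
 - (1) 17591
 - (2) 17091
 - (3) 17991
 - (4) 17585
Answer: 1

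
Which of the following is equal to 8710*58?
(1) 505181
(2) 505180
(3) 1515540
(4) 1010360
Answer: 2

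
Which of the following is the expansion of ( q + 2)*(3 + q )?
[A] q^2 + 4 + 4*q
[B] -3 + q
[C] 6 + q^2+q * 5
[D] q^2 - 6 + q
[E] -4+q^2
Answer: C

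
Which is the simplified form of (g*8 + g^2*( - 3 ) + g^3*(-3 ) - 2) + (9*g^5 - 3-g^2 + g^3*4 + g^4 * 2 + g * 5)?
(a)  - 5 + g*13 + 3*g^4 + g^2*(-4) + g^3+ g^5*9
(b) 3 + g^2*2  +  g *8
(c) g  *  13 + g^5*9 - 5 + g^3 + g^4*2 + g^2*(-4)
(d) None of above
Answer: c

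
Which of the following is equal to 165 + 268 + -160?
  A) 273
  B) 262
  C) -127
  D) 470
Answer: A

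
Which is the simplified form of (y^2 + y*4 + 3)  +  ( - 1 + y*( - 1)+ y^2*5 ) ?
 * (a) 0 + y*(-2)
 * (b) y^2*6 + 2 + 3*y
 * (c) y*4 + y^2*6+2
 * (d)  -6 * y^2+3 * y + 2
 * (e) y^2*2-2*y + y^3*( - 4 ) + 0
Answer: b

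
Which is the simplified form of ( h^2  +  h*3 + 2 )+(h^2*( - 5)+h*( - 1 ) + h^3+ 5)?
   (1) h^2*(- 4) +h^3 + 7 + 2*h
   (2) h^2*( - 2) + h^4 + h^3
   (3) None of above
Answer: 1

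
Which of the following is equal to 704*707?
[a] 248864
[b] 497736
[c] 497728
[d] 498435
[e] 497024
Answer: c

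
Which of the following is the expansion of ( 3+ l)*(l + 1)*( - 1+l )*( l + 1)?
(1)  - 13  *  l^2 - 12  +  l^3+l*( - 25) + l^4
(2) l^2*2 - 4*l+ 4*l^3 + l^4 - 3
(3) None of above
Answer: 2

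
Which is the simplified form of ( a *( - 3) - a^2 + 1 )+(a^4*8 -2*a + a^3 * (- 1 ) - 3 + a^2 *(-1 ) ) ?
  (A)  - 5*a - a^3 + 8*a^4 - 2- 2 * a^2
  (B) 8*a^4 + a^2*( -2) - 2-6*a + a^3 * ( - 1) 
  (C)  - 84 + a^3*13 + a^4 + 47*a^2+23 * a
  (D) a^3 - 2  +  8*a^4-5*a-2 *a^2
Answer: A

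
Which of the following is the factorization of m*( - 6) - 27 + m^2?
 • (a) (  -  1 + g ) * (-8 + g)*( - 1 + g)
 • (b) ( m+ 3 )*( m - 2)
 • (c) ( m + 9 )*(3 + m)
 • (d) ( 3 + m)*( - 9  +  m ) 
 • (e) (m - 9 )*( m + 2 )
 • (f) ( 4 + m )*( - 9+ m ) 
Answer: d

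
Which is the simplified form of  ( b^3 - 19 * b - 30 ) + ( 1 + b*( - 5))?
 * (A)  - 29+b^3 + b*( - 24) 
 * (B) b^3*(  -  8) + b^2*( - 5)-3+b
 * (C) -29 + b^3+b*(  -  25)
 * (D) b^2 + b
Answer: A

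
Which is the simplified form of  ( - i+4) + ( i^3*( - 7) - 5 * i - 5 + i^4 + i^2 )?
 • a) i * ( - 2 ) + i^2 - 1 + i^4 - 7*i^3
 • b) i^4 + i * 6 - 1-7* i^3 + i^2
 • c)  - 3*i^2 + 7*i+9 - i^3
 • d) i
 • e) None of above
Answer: e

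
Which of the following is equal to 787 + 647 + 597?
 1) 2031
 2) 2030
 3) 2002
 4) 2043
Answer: 1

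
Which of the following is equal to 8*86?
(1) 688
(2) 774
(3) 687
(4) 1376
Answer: 1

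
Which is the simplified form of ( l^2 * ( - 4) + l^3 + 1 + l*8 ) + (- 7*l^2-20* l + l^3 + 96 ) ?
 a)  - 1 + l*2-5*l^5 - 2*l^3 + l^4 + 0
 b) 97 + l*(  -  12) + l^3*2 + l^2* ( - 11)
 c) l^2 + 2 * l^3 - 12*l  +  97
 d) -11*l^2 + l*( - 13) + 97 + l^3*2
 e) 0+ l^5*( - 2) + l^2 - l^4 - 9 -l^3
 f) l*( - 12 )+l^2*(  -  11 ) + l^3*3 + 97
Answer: b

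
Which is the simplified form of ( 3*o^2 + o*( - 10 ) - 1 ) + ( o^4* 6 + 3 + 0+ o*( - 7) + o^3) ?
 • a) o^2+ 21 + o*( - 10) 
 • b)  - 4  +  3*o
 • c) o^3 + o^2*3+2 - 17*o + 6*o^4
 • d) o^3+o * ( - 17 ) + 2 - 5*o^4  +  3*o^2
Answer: c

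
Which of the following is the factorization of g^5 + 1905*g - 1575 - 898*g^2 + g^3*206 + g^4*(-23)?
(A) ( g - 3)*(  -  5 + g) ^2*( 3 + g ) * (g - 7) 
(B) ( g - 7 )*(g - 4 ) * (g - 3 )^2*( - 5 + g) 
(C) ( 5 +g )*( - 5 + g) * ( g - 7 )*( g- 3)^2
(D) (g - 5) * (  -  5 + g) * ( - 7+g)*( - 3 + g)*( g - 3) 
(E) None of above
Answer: D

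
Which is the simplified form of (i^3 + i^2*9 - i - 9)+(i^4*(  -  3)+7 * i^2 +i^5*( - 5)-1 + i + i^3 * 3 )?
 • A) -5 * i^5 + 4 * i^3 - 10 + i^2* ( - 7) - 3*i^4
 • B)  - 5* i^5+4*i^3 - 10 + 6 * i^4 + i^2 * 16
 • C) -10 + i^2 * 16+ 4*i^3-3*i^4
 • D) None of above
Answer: D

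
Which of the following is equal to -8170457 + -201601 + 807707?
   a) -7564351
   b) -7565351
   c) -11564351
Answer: a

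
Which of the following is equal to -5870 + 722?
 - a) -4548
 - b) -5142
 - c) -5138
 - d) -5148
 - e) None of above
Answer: d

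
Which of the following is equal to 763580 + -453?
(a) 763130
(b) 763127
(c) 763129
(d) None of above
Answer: b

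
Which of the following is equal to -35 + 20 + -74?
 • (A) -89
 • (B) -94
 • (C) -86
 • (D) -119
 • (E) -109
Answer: A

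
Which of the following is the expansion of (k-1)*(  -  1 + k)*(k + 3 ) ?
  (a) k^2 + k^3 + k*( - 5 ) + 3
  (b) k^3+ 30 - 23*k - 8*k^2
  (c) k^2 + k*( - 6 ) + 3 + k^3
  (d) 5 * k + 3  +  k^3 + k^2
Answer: a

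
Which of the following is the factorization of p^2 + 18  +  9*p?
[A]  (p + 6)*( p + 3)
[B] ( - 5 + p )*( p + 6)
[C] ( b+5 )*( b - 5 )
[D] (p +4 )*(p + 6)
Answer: A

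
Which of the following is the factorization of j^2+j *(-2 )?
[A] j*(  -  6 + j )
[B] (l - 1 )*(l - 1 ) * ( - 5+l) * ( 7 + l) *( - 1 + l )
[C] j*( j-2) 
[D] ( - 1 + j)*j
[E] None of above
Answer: C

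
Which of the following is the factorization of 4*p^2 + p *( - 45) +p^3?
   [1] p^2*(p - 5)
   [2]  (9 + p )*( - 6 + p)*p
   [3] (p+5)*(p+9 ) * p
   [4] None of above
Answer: 4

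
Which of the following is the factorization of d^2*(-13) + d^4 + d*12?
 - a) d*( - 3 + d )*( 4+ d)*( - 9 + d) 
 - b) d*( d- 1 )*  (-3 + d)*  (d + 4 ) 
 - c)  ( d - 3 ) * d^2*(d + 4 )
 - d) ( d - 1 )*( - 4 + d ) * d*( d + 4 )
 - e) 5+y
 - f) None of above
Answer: b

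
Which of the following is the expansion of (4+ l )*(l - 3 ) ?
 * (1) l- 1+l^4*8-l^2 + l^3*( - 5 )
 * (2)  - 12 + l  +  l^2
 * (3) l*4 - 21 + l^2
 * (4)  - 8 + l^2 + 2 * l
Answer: 2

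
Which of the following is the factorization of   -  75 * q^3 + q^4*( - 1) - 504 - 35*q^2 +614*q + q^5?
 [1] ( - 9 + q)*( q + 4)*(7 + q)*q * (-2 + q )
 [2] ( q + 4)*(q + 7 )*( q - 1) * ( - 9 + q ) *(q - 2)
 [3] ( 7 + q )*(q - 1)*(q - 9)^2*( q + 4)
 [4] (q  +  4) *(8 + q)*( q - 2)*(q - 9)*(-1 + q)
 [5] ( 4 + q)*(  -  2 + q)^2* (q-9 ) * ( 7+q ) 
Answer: 2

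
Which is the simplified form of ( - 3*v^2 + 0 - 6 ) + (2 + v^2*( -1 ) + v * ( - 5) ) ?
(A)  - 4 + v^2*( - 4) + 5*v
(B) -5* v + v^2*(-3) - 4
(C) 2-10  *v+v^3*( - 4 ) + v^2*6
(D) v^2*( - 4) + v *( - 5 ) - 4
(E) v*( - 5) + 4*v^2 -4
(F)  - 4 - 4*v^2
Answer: D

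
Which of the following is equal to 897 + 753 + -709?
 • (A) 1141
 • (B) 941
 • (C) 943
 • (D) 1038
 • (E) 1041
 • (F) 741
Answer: B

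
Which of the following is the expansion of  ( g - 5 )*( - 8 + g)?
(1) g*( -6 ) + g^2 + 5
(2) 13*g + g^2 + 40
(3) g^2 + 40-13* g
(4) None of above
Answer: 3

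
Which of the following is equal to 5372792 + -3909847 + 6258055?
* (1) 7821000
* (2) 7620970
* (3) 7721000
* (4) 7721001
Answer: 3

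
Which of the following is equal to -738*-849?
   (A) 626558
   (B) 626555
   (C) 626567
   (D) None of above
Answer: D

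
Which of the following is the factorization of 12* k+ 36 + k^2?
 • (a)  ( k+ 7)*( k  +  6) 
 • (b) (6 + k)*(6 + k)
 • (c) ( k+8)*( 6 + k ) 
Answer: b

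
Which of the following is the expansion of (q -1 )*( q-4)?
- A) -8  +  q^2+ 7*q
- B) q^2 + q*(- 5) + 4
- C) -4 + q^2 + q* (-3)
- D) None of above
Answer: B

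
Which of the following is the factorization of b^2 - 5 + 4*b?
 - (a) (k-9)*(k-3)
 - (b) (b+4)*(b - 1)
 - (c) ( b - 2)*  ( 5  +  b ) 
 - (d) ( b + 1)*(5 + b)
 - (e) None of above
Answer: e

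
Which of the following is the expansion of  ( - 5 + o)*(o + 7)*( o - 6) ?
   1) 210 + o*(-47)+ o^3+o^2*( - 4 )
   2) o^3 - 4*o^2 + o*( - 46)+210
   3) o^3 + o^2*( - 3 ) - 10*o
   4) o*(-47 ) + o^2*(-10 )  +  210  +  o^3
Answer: 1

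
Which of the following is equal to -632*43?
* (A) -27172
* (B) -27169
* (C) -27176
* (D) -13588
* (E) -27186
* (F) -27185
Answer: C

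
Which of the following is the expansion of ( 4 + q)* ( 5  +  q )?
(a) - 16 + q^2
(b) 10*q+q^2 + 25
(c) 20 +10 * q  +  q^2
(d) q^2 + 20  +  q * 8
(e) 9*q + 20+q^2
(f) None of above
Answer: e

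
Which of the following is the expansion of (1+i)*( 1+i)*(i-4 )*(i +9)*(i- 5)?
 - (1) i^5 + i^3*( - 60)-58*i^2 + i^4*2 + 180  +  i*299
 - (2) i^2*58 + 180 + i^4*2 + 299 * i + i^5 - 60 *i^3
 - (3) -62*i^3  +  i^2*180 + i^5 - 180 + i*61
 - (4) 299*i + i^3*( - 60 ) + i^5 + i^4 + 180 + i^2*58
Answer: 2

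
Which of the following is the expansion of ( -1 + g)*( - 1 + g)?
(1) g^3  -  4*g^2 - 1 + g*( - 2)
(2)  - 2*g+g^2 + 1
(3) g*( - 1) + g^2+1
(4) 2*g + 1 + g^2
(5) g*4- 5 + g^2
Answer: 2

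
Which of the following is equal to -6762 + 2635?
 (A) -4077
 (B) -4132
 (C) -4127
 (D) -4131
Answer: C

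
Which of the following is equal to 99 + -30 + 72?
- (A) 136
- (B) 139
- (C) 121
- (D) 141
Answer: D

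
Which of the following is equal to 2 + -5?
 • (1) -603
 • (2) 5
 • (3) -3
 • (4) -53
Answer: 3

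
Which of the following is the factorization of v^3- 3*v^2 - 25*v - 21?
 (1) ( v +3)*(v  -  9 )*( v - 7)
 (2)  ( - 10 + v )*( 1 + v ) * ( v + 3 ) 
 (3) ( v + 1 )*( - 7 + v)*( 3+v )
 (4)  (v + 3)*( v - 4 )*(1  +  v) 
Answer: 3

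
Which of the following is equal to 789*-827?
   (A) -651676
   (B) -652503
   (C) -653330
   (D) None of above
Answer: B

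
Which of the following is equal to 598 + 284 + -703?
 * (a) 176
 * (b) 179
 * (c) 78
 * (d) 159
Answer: b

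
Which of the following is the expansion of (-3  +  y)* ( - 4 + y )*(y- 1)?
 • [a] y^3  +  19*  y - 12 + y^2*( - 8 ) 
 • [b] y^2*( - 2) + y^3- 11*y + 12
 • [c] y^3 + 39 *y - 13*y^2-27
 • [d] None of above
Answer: a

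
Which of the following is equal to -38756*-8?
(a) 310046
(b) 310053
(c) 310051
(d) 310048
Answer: d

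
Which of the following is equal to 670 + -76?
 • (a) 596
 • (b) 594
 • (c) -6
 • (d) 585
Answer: b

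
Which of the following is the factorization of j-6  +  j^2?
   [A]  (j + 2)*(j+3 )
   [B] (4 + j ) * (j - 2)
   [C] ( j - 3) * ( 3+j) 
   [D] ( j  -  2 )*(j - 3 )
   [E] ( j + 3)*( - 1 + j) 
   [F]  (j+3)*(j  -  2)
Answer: F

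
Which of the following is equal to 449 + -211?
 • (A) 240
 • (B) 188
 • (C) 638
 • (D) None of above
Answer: D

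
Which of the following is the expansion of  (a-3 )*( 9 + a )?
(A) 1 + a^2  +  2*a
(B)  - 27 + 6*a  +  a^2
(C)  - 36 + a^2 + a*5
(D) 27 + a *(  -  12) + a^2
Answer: B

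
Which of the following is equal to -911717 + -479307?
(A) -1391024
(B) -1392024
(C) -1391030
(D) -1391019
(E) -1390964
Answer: A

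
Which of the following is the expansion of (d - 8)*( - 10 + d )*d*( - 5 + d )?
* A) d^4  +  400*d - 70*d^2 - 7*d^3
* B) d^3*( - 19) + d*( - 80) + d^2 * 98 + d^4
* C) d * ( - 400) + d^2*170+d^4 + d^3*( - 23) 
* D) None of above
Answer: C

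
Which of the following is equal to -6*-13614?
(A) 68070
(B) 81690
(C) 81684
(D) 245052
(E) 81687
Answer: C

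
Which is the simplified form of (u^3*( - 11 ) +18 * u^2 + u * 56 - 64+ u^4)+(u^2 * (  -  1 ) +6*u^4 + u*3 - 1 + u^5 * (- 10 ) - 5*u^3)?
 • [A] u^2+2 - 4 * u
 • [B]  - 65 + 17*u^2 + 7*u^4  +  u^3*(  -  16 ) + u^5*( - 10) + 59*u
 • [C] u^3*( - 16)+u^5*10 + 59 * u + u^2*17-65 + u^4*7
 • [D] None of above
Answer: B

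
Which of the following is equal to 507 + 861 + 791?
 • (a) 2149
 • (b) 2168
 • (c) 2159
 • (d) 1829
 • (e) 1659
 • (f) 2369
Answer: c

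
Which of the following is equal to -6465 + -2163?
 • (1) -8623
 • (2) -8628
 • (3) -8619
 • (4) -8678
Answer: 2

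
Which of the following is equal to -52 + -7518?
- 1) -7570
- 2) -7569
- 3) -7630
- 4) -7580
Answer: 1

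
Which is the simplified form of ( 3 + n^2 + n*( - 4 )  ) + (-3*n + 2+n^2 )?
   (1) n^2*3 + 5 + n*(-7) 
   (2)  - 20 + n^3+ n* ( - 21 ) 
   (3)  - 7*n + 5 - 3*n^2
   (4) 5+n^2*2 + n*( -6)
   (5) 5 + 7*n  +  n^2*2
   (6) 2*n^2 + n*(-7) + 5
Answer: 6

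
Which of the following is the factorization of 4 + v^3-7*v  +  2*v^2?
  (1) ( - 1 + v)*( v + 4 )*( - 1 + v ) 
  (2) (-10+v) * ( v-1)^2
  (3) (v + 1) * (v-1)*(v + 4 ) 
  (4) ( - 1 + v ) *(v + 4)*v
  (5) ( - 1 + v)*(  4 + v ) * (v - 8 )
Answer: 1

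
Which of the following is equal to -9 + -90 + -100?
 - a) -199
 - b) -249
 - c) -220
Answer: a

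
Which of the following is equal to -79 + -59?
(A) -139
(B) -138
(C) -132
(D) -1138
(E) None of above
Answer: B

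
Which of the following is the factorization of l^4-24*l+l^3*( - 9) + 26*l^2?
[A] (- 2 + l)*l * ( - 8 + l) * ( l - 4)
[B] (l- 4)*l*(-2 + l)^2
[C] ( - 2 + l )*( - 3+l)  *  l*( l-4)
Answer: C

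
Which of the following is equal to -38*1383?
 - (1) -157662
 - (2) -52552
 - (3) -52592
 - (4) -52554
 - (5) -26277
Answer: 4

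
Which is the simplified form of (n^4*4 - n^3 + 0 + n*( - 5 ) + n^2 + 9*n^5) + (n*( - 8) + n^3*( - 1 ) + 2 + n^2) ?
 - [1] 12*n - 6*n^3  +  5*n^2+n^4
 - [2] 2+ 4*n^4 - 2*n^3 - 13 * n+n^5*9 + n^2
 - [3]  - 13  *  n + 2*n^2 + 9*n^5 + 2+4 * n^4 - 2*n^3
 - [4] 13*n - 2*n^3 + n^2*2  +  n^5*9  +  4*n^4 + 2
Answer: 3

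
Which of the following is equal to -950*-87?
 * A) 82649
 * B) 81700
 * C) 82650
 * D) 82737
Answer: C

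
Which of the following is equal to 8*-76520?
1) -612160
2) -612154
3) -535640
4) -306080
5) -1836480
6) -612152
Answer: 1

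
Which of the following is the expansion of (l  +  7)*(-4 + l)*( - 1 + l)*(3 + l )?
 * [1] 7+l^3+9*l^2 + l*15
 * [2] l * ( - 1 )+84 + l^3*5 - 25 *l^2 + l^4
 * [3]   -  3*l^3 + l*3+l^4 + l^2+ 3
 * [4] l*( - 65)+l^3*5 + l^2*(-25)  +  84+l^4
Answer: 4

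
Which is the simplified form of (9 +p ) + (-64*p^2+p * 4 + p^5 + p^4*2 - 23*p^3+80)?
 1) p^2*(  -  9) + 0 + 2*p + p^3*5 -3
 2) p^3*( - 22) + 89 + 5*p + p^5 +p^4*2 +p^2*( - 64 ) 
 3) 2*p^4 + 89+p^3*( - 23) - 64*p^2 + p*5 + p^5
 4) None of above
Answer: 3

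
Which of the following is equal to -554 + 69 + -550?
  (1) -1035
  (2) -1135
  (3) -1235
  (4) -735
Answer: 1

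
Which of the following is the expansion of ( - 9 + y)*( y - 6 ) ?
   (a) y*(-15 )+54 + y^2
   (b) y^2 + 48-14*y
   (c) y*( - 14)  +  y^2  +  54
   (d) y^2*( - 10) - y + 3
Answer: a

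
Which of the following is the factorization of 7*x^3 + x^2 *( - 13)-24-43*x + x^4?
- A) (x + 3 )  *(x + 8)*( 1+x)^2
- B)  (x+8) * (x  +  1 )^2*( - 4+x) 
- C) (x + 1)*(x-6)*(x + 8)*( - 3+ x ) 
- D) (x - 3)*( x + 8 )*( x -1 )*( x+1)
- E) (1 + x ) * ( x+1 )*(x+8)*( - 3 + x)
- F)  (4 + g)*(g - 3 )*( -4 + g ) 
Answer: E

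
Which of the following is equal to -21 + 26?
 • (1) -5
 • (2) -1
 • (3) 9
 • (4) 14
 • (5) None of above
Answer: 5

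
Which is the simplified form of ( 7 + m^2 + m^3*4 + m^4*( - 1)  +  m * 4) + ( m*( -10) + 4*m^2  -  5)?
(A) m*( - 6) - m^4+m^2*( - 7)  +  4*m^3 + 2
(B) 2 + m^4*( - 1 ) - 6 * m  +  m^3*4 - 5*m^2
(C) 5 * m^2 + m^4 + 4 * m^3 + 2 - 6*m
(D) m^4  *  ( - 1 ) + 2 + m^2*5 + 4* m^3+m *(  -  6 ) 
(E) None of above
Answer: D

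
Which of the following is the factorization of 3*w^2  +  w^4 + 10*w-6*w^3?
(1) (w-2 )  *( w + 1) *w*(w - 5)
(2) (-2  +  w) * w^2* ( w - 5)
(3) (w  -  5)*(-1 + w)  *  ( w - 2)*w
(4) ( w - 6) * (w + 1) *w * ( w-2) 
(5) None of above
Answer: 1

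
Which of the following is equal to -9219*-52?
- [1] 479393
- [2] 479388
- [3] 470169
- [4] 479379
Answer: 2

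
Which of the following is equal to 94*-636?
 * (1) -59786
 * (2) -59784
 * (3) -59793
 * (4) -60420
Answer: 2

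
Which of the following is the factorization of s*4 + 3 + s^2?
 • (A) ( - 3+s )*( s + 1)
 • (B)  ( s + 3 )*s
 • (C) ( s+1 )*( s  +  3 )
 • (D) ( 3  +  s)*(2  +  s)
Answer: C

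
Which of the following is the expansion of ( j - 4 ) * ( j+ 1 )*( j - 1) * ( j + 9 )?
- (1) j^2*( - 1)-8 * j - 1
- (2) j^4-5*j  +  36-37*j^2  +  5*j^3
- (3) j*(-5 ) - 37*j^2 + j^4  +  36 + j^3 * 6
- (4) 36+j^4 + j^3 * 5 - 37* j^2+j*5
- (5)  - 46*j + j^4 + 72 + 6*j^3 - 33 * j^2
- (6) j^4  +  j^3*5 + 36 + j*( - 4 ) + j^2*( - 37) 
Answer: 2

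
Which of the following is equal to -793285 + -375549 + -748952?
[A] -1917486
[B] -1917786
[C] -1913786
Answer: B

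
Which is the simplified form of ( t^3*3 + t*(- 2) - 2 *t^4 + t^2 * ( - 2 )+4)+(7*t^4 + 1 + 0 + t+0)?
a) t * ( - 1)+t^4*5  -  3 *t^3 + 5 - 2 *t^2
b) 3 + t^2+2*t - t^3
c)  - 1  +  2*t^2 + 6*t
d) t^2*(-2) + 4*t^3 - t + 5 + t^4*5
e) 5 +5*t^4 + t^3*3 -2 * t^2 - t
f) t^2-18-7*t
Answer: e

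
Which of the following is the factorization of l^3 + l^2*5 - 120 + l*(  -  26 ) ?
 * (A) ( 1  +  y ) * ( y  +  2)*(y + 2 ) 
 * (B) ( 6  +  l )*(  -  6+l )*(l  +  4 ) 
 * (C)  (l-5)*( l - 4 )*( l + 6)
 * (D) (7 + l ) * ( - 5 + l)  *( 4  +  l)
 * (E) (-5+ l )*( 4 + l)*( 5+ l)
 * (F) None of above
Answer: F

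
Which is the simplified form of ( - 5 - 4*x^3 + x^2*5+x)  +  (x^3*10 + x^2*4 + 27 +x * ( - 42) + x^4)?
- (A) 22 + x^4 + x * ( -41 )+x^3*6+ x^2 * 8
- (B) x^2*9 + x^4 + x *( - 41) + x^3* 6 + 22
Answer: B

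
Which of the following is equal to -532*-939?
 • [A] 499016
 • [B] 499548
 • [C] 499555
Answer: B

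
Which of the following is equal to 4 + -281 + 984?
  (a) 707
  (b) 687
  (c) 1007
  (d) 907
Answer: a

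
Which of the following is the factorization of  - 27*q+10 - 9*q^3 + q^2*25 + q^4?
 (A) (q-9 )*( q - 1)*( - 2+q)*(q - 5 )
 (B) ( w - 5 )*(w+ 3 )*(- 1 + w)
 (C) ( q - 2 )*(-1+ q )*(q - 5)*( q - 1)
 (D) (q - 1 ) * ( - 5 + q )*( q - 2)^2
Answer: C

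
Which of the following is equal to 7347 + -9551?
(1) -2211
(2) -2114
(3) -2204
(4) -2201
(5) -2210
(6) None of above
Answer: 3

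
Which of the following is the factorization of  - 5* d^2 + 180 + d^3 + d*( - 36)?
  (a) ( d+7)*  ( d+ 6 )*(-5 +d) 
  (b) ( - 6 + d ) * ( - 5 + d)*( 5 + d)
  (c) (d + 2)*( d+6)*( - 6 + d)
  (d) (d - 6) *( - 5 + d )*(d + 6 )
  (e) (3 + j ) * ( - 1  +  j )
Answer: d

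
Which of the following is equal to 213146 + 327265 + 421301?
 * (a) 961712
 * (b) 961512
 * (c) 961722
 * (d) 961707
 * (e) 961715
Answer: a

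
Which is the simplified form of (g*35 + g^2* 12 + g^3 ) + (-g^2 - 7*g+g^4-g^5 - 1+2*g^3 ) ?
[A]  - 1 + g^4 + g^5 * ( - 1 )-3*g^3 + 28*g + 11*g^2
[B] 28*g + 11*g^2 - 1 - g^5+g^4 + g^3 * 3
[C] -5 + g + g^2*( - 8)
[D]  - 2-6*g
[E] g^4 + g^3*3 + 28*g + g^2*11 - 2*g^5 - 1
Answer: B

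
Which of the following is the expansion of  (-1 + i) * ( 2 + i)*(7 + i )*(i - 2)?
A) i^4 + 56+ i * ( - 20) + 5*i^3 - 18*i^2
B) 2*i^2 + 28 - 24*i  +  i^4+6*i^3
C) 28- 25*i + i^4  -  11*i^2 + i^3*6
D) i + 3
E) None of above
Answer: E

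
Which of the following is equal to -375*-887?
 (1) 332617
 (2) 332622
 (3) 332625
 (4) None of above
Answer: 3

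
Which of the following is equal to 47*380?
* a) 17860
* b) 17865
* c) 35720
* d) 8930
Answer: a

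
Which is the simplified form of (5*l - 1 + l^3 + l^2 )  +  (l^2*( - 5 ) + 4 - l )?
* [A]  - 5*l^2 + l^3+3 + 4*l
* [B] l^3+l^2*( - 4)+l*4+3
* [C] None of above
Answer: B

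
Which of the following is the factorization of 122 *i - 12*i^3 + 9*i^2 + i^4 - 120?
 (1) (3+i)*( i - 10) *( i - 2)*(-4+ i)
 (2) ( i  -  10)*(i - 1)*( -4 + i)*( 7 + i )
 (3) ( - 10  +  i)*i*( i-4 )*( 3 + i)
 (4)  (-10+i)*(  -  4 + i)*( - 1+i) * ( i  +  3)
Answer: 4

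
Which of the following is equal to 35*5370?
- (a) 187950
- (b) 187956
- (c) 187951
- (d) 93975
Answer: a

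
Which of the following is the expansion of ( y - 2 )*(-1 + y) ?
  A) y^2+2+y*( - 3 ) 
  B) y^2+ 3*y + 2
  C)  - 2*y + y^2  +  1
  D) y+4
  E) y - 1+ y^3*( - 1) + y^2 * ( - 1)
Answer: A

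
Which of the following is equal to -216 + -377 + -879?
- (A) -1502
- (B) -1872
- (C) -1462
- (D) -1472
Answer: D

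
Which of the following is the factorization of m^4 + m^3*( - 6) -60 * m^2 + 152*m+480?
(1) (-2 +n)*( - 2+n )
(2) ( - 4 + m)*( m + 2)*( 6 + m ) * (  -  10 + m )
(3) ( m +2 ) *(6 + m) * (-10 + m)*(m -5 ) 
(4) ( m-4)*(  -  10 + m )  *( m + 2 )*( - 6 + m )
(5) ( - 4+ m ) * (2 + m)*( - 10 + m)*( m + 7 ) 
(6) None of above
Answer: 2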